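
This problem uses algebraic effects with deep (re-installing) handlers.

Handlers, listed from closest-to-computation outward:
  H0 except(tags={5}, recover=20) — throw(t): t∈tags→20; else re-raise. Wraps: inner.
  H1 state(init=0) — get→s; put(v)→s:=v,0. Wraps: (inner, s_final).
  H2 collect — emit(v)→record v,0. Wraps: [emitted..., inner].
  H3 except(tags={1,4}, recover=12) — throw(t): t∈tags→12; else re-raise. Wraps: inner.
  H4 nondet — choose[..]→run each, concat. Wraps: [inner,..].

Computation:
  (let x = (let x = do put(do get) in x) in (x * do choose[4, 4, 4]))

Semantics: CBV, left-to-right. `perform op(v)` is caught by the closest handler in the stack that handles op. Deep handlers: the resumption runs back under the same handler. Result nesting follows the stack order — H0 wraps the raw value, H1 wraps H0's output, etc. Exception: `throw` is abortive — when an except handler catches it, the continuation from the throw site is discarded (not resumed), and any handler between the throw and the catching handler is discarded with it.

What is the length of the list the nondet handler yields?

Working:
get @ H1 ⇒ 0
put(0) @ H1 ⇒ s:=0
choose[4, 4, 4] @ H4
  branch[0] choose=4:
    H0 returns 0
    H1 returns (0, 0)
    H2 returns [(0, 0)]
    H3 returns [(0, 0)]
    H4 returns [[(0, 0)]]
  branch[1] choose=4:
    H0 returns 0
    H1 returns (0, 0)
    H2 returns [(0, 0)]
    H3 returns [(0, 0)]
    H4 returns [[(0, 0)]]
  branch[2] choose=4:
    H0 returns 0
    H1 returns (0, 0)
    H2 returns [(0, 0)]
    H3 returns [(0, 0)]
    H4 returns [[(0, 0)]]
= [[(0, 0)], [(0, 0)], [(0, 0)]]

Answer: 3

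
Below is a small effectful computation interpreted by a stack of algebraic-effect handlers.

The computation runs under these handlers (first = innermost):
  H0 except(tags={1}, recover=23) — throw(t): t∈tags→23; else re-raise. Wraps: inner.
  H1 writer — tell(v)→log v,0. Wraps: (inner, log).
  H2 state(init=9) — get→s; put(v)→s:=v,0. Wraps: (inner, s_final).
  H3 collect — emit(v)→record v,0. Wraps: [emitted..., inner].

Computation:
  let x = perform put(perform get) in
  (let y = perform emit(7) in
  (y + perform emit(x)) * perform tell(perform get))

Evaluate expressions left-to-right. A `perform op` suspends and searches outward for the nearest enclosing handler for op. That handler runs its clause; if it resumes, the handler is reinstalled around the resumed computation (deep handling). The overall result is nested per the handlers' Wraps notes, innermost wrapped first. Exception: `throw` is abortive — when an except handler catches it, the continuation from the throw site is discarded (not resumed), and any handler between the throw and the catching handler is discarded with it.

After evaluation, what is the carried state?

Answer: 9

Evaluation trace:
get @ H2 ⇒ 9
put(9) @ H2 ⇒ s:=9
emit(7) @ H3 ⇒ out+=7
emit(0) @ H3 ⇒ out+=0
get @ H2 ⇒ 9
tell(9) @ H1 ⇒ log+=9
H0 returns 0
H1 returns (0, (9))
H2 returns ((0, (9)), 9)
H3 returns [7, 0, ((0, (9)), 9)]
= [7, 0, ((0, (9)), 9)]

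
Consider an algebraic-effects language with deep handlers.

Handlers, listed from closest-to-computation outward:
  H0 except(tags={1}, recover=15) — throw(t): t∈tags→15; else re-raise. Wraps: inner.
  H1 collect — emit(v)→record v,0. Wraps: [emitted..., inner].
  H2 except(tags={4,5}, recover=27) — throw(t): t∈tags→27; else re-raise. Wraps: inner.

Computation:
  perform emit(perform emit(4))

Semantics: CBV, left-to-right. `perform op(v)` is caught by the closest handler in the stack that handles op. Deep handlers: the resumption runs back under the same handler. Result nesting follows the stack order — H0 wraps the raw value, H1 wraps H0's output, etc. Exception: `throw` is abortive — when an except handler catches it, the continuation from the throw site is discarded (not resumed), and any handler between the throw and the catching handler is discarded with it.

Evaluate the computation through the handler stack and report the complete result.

Evaluation trace:
emit(4) @ H1 ⇒ out+=4
emit(0) @ H1 ⇒ out+=0
H0 returns 0
H1 returns [4, 0, 0]
H2 returns [4, 0, 0]
= [4, 0, 0]

Answer: [4, 0, 0]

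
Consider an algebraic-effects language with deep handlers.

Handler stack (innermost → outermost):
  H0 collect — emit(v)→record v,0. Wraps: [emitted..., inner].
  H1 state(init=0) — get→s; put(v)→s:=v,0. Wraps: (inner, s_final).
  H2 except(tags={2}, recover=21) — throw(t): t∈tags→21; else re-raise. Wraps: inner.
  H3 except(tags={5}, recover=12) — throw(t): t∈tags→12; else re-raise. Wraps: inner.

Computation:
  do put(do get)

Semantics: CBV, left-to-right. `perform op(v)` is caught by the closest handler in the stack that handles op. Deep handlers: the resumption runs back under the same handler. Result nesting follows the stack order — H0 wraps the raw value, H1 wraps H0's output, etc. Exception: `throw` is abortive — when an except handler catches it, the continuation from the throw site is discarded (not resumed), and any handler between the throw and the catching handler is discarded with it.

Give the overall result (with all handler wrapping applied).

Evaluation trace:
get @ H1 ⇒ 0
put(0) @ H1 ⇒ s:=0
H0 returns [0]
H1 returns ([0], 0)
H2 returns ([0], 0)
H3 returns ([0], 0)
= ([0], 0)

Answer: ([0], 0)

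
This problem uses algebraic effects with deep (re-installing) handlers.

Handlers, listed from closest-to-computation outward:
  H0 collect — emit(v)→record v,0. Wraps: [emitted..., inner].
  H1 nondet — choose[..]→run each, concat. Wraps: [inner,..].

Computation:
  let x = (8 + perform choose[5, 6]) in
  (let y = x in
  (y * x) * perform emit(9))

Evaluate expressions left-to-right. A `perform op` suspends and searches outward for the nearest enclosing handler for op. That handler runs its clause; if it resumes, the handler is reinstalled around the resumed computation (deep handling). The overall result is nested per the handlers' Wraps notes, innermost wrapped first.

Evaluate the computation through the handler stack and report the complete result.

Evaluation trace:
choose[5, 6] @ H1
  branch[0] choose=5:
    emit(9) @ H0 ⇒ out+=9
    H0 returns [9, 0]
    H1 returns [[9, 0]]
  branch[1] choose=6:
    emit(9) @ H0 ⇒ out+=9
    H0 returns [9, 0]
    H1 returns [[9, 0]]
= [[9, 0], [9, 0]]

Answer: [[9, 0], [9, 0]]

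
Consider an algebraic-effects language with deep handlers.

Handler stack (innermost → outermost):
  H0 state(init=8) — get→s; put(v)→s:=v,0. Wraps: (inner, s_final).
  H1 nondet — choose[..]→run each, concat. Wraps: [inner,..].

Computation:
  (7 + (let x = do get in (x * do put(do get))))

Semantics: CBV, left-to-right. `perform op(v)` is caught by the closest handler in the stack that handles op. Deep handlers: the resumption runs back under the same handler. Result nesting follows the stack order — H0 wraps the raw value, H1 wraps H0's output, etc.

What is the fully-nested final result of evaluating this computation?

Answer: [(7, 8)]

Evaluation trace:
get @ H0 ⇒ 8
get @ H0 ⇒ 8
put(8) @ H0 ⇒ s:=8
H0 returns (7, 8)
H1 returns [(7, 8)]
= [(7, 8)]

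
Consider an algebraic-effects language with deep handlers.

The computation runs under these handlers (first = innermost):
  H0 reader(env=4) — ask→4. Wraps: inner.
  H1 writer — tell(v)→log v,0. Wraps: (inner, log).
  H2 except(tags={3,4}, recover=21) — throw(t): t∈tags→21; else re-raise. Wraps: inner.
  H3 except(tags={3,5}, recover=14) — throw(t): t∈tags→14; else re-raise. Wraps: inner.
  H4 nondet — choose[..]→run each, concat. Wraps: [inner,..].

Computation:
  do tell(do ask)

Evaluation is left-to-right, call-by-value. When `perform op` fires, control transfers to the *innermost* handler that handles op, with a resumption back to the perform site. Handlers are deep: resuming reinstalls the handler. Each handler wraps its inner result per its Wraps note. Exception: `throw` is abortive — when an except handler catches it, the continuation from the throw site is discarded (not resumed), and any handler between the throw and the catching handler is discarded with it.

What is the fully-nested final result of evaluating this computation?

Working:
ask @ H0 ⇒ 4
tell(4) @ H1 ⇒ log+=4
H0 returns 0
H1 returns (0, (4))
H2 returns (0, (4))
H3 returns (0, (4))
H4 returns [(0, (4))]
= [(0, (4))]

Answer: [(0, (4))]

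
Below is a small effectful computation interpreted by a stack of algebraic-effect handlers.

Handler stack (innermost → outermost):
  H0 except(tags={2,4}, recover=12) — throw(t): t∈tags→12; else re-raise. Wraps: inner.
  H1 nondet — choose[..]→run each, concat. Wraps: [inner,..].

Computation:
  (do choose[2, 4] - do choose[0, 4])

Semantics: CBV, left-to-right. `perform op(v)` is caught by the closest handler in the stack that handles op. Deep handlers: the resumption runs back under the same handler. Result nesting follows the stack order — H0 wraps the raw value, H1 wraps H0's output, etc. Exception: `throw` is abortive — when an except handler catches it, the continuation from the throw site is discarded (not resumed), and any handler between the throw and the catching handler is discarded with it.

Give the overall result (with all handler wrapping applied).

Answer: [2, -2, 4, 0]

Evaluation trace:
choose[2, 4] @ H1
  branch[0] choose=2:
    choose[0, 4] @ H1
      branch[0] choose=0:
        H0 returns 2
        H1 returns [2]
      branch[1] choose=4:
        H0 returns -2
        H1 returns [-2]
  branch[1] choose=4:
    choose[0, 4] @ H1
      branch[0] choose=0:
        H0 returns 4
        H1 returns [4]
      branch[1] choose=4:
        H0 returns 0
        H1 returns [0]
= [2, -2, 4, 0]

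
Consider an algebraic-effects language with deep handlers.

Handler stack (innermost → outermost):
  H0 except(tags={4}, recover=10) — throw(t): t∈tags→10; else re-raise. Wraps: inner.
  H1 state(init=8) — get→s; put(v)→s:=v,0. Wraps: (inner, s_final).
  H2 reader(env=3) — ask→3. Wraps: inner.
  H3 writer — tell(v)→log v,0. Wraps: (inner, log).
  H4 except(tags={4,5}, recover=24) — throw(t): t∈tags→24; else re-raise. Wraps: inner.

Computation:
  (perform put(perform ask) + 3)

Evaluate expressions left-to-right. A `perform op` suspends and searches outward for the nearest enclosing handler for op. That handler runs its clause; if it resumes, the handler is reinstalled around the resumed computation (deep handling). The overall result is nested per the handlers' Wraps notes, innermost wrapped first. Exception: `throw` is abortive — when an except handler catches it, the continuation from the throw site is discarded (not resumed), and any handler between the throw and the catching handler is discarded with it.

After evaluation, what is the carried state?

Step-by-step:
ask @ H2 ⇒ 3
put(3) @ H1 ⇒ s:=3
H0 returns 3
H1 returns (3, 3)
H2 returns (3, 3)
H3 returns ((3, 3), ())
H4 returns ((3, 3), ())
= ((3, 3), ())

Answer: 3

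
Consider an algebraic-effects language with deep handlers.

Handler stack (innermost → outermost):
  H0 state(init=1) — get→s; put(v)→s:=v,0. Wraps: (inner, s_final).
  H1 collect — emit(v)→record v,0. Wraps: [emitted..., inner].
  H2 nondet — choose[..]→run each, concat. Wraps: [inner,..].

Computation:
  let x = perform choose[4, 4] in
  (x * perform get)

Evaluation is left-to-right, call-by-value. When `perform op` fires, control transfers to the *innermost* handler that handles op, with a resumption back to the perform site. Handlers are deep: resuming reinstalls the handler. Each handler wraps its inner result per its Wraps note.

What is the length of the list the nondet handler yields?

Step-by-step:
choose[4, 4] @ H2
  branch[0] choose=4:
    get @ H0 ⇒ 1
    H0 returns (4, 1)
    H1 returns [(4, 1)]
    H2 returns [[(4, 1)]]
  branch[1] choose=4:
    get @ H0 ⇒ 1
    H0 returns (4, 1)
    H1 returns [(4, 1)]
    H2 returns [[(4, 1)]]
= [[(4, 1)], [(4, 1)]]

Answer: 2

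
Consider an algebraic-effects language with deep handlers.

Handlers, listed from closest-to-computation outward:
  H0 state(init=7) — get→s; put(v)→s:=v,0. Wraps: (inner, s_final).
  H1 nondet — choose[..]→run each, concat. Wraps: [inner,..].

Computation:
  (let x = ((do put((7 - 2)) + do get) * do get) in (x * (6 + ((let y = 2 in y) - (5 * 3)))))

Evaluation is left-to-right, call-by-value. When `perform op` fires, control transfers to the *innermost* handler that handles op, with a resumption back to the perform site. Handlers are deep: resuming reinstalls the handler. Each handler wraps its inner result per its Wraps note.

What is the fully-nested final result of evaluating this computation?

Answer: [(-175, 5)]

Evaluation trace:
put(5) @ H0 ⇒ s:=5
get @ H0 ⇒ 5
get @ H0 ⇒ 5
H0 returns (-175, 5)
H1 returns [(-175, 5)]
= [(-175, 5)]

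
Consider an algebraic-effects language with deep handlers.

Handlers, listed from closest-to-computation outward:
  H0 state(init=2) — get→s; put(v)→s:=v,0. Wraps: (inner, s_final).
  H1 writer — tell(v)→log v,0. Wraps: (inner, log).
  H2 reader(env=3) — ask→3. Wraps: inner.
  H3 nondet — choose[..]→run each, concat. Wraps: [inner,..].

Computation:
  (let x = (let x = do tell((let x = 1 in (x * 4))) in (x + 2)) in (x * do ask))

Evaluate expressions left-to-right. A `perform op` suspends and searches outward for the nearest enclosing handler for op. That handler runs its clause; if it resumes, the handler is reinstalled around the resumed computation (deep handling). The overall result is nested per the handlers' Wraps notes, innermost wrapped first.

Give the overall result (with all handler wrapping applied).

Step-by-step:
tell(4) @ H1 ⇒ log+=4
ask @ H2 ⇒ 3
H0 returns (6, 2)
H1 returns ((6, 2), (4))
H2 returns ((6, 2), (4))
H3 returns [((6, 2), (4))]
= [((6, 2), (4))]

Answer: [((6, 2), (4))]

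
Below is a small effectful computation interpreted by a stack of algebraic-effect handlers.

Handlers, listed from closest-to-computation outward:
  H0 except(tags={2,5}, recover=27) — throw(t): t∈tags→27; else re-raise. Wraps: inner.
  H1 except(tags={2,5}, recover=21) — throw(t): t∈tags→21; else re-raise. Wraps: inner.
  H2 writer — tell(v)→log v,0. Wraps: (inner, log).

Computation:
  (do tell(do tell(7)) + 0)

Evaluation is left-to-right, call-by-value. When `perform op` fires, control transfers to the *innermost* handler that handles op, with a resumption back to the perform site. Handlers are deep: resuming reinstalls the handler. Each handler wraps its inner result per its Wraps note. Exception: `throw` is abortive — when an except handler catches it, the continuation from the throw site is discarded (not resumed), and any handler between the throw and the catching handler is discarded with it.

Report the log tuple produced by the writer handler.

Working:
tell(7) @ H2 ⇒ log+=7
tell(0) @ H2 ⇒ log+=0
H0 returns 0
H1 returns 0
H2 returns (0, (7, 0))
= (0, (7, 0))

Answer: (7, 0)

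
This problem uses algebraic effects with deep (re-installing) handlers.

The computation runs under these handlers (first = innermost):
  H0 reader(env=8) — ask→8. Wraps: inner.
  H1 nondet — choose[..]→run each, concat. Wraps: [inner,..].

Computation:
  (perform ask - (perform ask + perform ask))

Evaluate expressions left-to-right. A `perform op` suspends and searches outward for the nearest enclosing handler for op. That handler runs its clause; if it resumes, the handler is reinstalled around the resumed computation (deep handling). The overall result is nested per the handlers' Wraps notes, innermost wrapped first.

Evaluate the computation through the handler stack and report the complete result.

Step-by-step:
ask @ H0 ⇒ 8
ask @ H0 ⇒ 8
ask @ H0 ⇒ 8
H0 returns -8
H1 returns [-8]
= [-8]

Answer: [-8]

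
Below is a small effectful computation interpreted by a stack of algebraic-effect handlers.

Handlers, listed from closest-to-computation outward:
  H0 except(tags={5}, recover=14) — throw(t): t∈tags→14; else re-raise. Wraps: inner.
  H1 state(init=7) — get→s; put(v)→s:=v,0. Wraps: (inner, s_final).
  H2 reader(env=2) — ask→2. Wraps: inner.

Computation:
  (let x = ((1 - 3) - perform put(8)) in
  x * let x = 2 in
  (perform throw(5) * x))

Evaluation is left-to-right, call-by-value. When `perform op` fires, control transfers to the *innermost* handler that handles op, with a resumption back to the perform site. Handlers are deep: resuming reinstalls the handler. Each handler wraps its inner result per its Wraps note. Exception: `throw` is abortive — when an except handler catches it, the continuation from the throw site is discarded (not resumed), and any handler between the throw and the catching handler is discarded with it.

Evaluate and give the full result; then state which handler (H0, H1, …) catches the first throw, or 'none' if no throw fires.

Answer: (14, 8) ; first throw caught by: H0

Step-by-step:
put(8) @ H1 ⇒ s:=8
throw(5) @ H0 caught ⇒ 14
H1 returns (14, 8)
H2 returns (14, 8)
= (14, 8)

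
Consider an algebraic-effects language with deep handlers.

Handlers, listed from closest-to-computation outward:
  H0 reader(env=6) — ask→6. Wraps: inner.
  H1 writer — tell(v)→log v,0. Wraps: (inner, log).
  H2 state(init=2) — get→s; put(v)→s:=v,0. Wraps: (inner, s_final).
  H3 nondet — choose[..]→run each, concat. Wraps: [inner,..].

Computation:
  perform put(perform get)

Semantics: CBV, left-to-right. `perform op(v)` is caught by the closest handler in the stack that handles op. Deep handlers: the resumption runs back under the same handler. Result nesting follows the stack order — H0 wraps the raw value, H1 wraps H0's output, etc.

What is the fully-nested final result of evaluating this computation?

Evaluation trace:
get @ H2 ⇒ 2
put(2) @ H2 ⇒ s:=2
H0 returns 0
H1 returns (0, ())
H2 returns ((0, ()), 2)
H3 returns [((0, ()), 2)]
= [((0, ()), 2)]

Answer: [((0, ()), 2)]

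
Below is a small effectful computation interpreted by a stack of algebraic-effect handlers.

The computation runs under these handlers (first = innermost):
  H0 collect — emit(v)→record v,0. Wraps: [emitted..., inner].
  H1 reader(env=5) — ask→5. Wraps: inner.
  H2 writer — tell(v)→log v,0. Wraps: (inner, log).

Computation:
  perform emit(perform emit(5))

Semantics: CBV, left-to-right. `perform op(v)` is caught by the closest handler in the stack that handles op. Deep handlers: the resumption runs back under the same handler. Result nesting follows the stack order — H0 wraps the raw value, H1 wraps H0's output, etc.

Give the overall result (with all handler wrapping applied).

Answer: ([5, 0, 0], ())

Step-by-step:
emit(5) @ H0 ⇒ out+=5
emit(0) @ H0 ⇒ out+=0
H0 returns [5, 0, 0]
H1 returns [5, 0, 0]
H2 returns ([5, 0, 0], ())
= ([5, 0, 0], ())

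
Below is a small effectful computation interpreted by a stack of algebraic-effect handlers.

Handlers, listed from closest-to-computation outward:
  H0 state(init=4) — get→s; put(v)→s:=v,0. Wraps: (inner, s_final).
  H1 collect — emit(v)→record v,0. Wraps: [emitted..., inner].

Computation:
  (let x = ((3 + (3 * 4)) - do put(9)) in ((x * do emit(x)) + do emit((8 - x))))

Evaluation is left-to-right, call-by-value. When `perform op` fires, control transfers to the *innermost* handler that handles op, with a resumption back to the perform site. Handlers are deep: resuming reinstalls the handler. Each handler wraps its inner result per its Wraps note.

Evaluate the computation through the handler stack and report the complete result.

Evaluation trace:
put(9) @ H0 ⇒ s:=9
emit(15) @ H1 ⇒ out+=15
emit(-7) @ H1 ⇒ out+=-7
H0 returns (0, 9)
H1 returns [15, -7, (0, 9)]
= [15, -7, (0, 9)]

Answer: [15, -7, (0, 9)]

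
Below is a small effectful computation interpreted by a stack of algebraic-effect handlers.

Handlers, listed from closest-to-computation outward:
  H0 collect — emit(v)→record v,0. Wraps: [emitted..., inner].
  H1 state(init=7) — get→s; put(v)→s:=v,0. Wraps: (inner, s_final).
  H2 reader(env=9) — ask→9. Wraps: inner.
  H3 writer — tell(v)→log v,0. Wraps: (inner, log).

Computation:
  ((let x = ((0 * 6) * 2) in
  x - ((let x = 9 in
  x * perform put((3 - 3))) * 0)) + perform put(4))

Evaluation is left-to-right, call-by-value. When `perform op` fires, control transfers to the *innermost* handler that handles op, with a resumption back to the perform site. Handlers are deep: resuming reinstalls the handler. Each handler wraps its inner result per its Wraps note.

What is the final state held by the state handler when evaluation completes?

Answer: 4

Working:
put(0) @ H1 ⇒ s:=0
put(4) @ H1 ⇒ s:=4
H0 returns [0]
H1 returns ([0], 4)
H2 returns ([0], 4)
H3 returns (([0], 4), ())
= (([0], 4), ())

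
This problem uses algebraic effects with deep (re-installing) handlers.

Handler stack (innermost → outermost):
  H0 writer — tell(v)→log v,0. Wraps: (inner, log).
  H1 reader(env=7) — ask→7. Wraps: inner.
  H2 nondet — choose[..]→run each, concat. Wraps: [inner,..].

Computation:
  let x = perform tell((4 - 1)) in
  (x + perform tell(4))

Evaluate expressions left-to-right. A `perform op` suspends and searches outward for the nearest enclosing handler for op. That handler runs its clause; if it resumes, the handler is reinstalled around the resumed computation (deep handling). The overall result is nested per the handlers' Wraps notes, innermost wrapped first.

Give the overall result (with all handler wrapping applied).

Working:
tell(3) @ H0 ⇒ log+=3
tell(4) @ H0 ⇒ log+=4
H0 returns (0, (3, 4))
H1 returns (0, (3, 4))
H2 returns [(0, (3, 4))]
= [(0, (3, 4))]

Answer: [(0, (3, 4))]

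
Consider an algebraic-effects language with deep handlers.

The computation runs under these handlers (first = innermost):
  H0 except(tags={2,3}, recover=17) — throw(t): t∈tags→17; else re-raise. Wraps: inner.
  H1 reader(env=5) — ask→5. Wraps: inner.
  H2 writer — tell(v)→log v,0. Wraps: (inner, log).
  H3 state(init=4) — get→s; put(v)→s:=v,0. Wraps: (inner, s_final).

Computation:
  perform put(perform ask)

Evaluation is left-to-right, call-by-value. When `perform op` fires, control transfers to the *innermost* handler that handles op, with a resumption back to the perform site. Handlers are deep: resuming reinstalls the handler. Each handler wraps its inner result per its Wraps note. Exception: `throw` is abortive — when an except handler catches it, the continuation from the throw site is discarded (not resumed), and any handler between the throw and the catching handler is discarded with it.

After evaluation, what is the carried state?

Working:
ask @ H1 ⇒ 5
put(5) @ H3 ⇒ s:=5
H0 returns 0
H1 returns 0
H2 returns (0, ())
H3 returns ((0, ()), 5)
= ((0, ()), 5)

Answer: 5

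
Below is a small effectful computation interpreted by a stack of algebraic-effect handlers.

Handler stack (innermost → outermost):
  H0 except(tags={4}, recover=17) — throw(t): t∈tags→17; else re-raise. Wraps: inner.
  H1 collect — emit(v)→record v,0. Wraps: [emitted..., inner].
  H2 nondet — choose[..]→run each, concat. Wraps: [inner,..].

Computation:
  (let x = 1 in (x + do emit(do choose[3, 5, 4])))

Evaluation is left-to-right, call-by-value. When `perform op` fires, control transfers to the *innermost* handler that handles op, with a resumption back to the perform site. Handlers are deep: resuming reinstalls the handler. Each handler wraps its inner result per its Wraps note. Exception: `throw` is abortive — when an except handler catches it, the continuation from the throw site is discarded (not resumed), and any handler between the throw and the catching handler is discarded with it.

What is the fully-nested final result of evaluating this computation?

Answer: [[3, 1], [5, 1], [4, 1]]

Evaluation trace:
choose[3, 5, 4] @ H2
  branch[0] choose=3:
    emit(3) @ H1 ⇒ out+=3
    H0 returns 1
    H1 returns [3, 1]
    H2 returns [[3, 1]]
  branch[1] choose=5:
    emit(5) @ H1 ⇒ out+=5
    H0 returns 1
    H1 returns [5, 1]
    H2 returns [[5, 1]]
  branch[2] choose=4:
    emit(4) @ H1 ⇒ out+=4
    H0 returns 1
    H1 returns [4, 1]
    H2 returns [[4, 1]]
= [[3, 1], [5, 1], [4, 1]]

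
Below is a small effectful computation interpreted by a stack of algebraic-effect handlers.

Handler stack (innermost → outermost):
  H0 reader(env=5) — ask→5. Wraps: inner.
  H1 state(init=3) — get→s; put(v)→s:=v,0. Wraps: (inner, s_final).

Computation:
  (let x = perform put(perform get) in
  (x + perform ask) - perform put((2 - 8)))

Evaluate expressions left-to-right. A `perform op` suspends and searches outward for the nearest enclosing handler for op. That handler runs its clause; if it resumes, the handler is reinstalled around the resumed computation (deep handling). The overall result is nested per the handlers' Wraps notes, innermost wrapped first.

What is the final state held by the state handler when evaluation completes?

Evaluation trace:
get @ H1 ⇒ 3
put(3) @ H1 ⇒ s:=3
ask @ H0 ⇒ 5
put(-6) @ H1 ⇒ s:=-6
H0 returns 5
H1 returns (5, -6)
= (5, -6)

Answer: -6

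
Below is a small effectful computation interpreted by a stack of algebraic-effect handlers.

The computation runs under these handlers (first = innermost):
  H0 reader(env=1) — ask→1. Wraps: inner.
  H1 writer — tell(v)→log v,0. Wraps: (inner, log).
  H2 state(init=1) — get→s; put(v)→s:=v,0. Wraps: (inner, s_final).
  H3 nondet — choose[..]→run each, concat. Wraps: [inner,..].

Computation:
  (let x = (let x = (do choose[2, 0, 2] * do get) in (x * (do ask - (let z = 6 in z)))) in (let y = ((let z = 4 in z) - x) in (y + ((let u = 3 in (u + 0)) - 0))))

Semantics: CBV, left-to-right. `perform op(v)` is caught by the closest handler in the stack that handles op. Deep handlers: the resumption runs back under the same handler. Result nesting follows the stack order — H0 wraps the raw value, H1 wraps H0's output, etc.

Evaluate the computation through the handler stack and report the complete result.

Step-by-step:
choose[2, 0, 2] @ H3
  branch[0] choose=2:
    get @ H2 ⇒ 1
    ask @ H0 ⇒ 1
    H0 returns 17
    H1 returns (17, ())
    H2 returns ((17, ()), 1)
    H3 returns [((17, ()), 1)]
  branch[1] choose=0:
    get @ H2 ⇒ 1
    ask @ H0 ⇒ 1
    H0 returns 7
    H1 returns (7, ())
    H2 returns ((7, ()), 1)
    H3 returns [((7, ()), 1)]
  branch[2] choose=2:
    get @ H2 ⇒ 1
    ask @ H0 ⇒ 1
    H0 returns 17
    H1 returns (17, ())
    H2 returns ((17, ()), 1)
    H3 returns [((17, ()), 1)]
= [((17, ()), 1), ((7, ()), 1), ((17, ()), 1)]

Answer: [((17, ()), 1), ((7, ()), 1), ((17, ()), 1)]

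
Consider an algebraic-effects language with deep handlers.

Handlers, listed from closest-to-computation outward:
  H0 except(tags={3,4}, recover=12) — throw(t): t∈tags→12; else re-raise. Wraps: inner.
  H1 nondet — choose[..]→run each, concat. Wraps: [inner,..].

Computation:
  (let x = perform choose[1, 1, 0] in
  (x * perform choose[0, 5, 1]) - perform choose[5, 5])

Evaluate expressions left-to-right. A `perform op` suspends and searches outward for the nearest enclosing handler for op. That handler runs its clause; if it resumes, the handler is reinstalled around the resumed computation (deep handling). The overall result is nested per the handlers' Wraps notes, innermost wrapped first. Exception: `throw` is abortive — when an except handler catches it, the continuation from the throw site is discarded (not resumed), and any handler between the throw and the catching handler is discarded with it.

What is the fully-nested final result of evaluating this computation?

Answer: [-5, -5, 0, 0, -4, -4, -5, -5, 0, 0, -4, -4, -5, -5, -5, -5, -5, -5]

Working:
choose[1, 1, 0] @ H1
  branch[0] choose=1:
    choose[0, 5, 1] @ H1
      branch[0] choose=0:
        choose[5, 5] @ H1
          branch[0] choose=5:
            H0 returns -5
            H1 returns [-5]
          branch[1] choose=5:
            H0 returns -5
            H1 returns [-5]
      branch[1] choose=5:
        choose[5, 5] @ H1
          branch[0] choose=5:
            H0 returns 0
            H1 returns [0]
          branch[1] choose=5:
            H0 returns 0
            H1 returns [0]
      branch[2] choose=1:
        choose[5, 5] @ H1
          branch[0] choose=5:
            H0 returns -4
            H1 returns [-4]
          branch[1] choose=5:
            H0 returns -4
            H1 returns [-4]
  branch[1] choose=1:
    choose[0, 5, 1] @ H1
      branch[0] choose=0:
        choose[5, 5] @ H1
          branch[0] choose=5:
            H0 returns -5
            H1 returns [-5]
          branch[1] choose=5:
            H0 returns -5
            H1 returns [-5]
      branch[1] choose=5:
        choose[5, 5] @ H1
          branch[0] choose=5:
            H0 returns 0
            H1 returns [0]
          branch[1] choose=5:
            H0 returns 0
            H1 returns [0]
      branch[2] choose=1:
        choose[5, 5] @ H1
          branch[0] choose=5:
            H0 returns -4
            H1 returns [-4]
          branch[1] choose=5:
            H0 returns -4
            H1 returns [-4]
  branch[2] choose=0:
    choose[0, 5, 1] @ H1
      branch[0] choose=0:
        choose[5, 5] @ H1
          branch[0] choose=5:
            H0 returns -5
            H1 returns [-5]
          branch[1] choose=5:
            H0 returns -5
            H1 returns [-5]
      branch[1] choose=5:
        choose[5, 5] @ H1
          branch[0] choose=5:
            H0 returns -5
            H1 returns [-5]
          branch[1] choose=5:
            H0 returns -5
            H1 returns [-5]
      branch[2] choose=1:
        choose[5, 5] @ H1
          branch[0] choose=5:
            H0 returns -5
            H1 returns [-5]
          branch[1] choose=5:
            H0 returns -5
            H1 returns [-5]
= [-5, -5, 0, 0, -4, -4, -5, -5, 0, 0, -4, -4, -5, -5, -5, -5, -5, -5]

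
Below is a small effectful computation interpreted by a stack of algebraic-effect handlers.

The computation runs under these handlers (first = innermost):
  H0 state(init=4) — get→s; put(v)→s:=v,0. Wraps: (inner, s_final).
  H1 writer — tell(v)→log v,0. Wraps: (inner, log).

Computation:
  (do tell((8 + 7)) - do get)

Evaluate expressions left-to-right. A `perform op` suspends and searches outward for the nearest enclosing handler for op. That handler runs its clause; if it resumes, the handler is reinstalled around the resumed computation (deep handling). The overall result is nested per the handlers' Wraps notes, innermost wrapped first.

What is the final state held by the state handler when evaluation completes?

Answer: 4

Step-by-step:
tell(15) @ H1 ⇒ log+=15
get @ H0 ⇒ 4
H0 returns (-4, 4)
H1 returns ((-4, 4), (15))
= ((-4, 4), (15))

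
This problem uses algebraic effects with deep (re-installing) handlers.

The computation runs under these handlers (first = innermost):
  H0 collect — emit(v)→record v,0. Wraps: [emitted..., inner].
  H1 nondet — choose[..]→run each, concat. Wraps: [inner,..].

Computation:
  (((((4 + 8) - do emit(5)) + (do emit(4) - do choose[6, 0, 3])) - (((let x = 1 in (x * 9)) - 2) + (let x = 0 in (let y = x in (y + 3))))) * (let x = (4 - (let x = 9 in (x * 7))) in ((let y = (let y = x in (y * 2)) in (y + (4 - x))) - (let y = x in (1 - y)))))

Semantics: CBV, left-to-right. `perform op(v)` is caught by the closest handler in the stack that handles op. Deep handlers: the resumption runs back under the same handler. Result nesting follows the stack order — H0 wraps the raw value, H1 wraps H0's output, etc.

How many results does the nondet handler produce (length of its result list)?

Answer: 3

Evaluation trace:
emit(5) @ H0 ⇒ out+=5
emit(4) @ H0 ⇒ out+=4
choose[6, 0, 3] @ H1
  branch[0] choose=6:
    H0 returns [5, 4, 460]
    H1 returns [[5, 4, 460]]
  branch[1] choose=0:
    H0 returns [5, 4, -230]
    H1 returns [[5, 4, -230]]
  branch[2] choose=3:
    H0 returns [5, 4, 115]
    H1 returns [[5, 4, 115]]
= [[5, 4, 460], [5, 4, -230], [5, 4, 115]]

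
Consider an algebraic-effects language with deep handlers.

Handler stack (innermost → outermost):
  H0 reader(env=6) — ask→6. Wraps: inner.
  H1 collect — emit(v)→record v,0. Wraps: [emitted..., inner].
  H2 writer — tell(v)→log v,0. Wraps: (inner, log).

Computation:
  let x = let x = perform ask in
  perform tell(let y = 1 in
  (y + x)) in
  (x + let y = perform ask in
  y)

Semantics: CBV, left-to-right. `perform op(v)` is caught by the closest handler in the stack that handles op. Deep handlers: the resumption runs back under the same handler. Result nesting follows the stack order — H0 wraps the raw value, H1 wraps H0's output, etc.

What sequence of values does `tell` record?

Evaluation trace:
ask @ H0 ⇒ 6
tell(7) @ H2 ⇒ log+=7
ask @ H0 ⇒ 6
H0 returns 6
H1 returns [6]
H2 returns ([6], (7))
= ([6], (7))

Answer: (7)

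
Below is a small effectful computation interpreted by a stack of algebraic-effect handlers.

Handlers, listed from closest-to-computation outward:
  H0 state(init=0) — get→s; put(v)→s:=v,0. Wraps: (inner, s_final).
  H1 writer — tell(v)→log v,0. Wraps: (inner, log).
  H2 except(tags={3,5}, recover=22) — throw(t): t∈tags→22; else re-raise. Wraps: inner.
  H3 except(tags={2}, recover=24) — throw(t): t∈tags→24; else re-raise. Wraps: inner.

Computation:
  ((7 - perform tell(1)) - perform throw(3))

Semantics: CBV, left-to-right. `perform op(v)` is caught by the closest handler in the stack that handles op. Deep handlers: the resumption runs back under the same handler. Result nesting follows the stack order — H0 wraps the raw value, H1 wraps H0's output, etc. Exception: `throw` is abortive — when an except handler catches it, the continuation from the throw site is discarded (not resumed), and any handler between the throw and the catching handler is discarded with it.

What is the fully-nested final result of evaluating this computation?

Answer: 22

Step-by-step:
tell(1) @ H1 ⇒ log+=1
throw(3) @ H2 caught ⇒ 22
H3 returns 22
= 22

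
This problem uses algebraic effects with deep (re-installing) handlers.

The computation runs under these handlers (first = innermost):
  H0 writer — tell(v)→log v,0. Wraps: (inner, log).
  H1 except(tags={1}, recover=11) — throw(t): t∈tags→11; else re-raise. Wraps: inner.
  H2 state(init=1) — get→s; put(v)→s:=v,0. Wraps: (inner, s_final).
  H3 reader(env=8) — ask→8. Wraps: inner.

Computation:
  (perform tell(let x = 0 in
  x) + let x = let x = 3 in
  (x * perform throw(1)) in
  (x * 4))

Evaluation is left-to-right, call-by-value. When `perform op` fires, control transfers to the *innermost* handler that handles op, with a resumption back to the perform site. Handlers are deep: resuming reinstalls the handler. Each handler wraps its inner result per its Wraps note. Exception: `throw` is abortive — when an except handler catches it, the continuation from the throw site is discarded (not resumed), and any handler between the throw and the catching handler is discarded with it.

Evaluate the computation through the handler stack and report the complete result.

Evaluation trace:
tell(0) @ H0 ⇒ log+=0
throw(1) @ H1 caught ⇒ 11
H2 returns (11, 1)
H3 returns (11, 1)
= (11, 1)

Answer: (11, 1)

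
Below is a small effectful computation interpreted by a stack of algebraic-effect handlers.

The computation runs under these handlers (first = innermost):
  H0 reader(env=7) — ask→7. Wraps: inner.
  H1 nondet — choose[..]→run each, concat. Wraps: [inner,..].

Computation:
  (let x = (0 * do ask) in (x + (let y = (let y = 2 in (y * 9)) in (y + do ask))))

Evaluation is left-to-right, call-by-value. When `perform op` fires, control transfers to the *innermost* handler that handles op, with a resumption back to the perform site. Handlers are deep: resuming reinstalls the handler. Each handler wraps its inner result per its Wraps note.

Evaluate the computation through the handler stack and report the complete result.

Step-by-step:
ask @ H0 ⇒ 7
ask @ H0 ⇒ 7
H0 returns 25
H1 returns [25]
= [25]

Answer: [25]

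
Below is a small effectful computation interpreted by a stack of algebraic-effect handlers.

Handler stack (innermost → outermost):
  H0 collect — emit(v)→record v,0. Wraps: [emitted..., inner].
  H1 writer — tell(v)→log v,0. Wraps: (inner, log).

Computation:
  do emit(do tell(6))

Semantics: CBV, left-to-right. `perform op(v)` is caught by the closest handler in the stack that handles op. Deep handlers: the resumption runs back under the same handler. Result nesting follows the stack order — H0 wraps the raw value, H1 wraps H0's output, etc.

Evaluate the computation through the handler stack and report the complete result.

Evaluation trace:
tell(6) @ H1 ⇒ log+=6
emit(0) @ H0 ⇒ out+=0
H0 returns [0, 0]
H1 returns ([0, 0], (6))
= ([0, 0], (6))

Answer: ([0, 0], (6))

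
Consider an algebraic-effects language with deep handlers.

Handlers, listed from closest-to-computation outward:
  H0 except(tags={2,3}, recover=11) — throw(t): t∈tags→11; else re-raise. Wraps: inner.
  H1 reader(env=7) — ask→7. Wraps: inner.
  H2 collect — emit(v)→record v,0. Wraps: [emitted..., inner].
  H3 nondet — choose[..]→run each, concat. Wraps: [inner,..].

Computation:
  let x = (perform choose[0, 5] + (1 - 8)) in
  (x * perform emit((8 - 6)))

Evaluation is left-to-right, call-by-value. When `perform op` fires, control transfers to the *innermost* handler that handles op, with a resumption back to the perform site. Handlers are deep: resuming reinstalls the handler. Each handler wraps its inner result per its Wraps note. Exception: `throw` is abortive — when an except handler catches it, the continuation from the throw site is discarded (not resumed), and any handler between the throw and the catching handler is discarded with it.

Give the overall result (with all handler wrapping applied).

Answer: [[2, 0], [2, 0]]

Evaluation trace:
choose[0, 5] @ H3
  branch[0] choose=0:
    emit(2) @ H2 ⇒ out+=2
    H0 returns 0
    H1 returns 0
    H2 returns [2, 0]
    H3 returns [[2, 0]]
  branch[1] choose=5:
    emit(2) @ H2 ⇒ out+=2
    H0 returns 0
    H1 returns 0
    H2 returns [2, 0]
    H3 returns [[2, 0]]
= [[2, 0], [2, 0]]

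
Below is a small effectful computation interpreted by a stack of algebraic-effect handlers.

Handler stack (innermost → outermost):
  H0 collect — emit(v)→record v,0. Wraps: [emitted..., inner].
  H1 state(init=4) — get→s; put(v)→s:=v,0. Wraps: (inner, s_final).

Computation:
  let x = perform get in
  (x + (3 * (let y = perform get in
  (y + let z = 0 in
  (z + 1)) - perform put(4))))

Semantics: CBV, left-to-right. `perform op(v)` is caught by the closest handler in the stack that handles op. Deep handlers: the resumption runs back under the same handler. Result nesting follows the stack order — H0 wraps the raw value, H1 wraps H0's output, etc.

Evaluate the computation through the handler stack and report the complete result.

Step-by-step:
get @ H1 ⇒ 4
get @ H1 ⇒ 4
put(4) @ H1 ⇒ s:=4
H0 returns [19]
H1 returns ([19], 4)
= ([19], 4)

Answer: ([19], 4)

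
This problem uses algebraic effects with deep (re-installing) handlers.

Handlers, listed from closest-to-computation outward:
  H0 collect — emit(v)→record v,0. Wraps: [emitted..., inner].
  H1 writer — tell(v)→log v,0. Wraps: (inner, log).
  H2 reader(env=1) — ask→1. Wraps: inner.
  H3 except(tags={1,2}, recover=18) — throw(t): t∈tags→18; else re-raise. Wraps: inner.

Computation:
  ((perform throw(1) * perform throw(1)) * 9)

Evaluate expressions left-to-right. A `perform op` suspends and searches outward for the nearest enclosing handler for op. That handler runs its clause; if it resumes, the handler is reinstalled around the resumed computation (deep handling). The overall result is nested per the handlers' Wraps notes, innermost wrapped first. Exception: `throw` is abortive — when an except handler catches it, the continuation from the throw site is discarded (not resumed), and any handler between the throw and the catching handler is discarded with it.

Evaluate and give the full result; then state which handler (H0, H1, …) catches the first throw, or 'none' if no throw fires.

Evaluation trace:
throw(1) @ H3 caught ⇒ 18
= 18

Answer: 18 ; first throw caught by: H3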